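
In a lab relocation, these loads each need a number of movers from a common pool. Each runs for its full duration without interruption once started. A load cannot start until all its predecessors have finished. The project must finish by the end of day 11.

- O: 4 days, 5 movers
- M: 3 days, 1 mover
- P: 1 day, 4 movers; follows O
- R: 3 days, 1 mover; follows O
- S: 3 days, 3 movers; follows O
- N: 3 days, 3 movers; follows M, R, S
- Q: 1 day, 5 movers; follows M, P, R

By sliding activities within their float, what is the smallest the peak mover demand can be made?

Early-start (O@1, M@1, P@5, R@5, S@5, N@8, Q@8) gives peak 8: d1:6  d2:6  d3:6  d4:5  d5:8  d6:4  d7:4  d8:8  d9:3  d10:3  d11:0.
Shift P→8, Q→11.
Schedule O@1, M@1, P@8, R@5, S@5, N@8, Q@11: d1:6  d2:6  d3:6  d4:5  d5:4  d6:4  d7:4  d8:7  d9:3  d10:3  d11:5 — peak 7.

7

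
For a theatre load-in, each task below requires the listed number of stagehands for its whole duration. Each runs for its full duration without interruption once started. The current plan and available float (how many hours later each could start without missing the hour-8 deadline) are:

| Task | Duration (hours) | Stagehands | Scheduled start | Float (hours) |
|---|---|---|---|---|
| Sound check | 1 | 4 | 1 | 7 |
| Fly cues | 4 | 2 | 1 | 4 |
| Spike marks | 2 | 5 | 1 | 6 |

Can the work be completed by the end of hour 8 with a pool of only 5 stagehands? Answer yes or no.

yes

Schedule Sound check@1, Fly cues@2, Spike marks@6: h1:4  h2:2  h3:2  h4:2  h5:2  h6:5  h7:5  h8:0 — peak 5 ≤ 5.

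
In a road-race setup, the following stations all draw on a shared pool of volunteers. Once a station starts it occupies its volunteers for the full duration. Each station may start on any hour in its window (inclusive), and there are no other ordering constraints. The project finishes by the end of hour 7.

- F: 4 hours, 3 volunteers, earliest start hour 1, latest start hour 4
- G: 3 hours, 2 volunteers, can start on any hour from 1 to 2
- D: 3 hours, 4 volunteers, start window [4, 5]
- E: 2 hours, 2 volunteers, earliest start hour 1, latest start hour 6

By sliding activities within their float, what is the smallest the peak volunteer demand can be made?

6

Early-start (F@1, G@1, D@4, E@1) gives peak 7: h1:7  h2:7  h3:5  h4:7  h5:4  h6:4  h7:0.
Shift D→5, E→4.
Schedule F@1, G@1, D@5, E@4: h1:5  h2:5  h3:5  h4:5  h5:6  h6:4  h7:4 — peak 6.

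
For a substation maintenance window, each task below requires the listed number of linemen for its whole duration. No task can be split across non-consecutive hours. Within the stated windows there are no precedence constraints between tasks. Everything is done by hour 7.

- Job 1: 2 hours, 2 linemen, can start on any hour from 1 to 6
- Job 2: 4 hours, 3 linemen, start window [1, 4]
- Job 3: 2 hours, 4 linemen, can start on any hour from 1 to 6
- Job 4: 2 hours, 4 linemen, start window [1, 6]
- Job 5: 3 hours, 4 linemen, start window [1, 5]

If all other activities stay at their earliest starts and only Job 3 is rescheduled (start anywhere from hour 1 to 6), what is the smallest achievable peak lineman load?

Job 3@1: h1:17  h2:17  h3:7  h4:3  h5:0  h6:0  h7:0 → peak 17
Job 3@2: h1:13  h2:17  h3:11  h4:3  h5:0  h6:0  h7:0 → peak 17
Job 3@3: h1:13  h2:13  h3:11  h4:7  h5:0  h6:0  h7:0 → peak 13
Job 3@4: h1:13  h2:13  h3:7  h4:7  h5:4  h6:0  h7:0 → peak 13
Job 3@5: h1:13  h2:13  h3:7  h4:3  h5:4  h6:4  h7:0 → peak 13
Job 3@6: h1:13  h2:13  h3:7  h4:3  h5:0  h6:4  h7:4 → peak 13
Best is Job 3@3, peak 13.

13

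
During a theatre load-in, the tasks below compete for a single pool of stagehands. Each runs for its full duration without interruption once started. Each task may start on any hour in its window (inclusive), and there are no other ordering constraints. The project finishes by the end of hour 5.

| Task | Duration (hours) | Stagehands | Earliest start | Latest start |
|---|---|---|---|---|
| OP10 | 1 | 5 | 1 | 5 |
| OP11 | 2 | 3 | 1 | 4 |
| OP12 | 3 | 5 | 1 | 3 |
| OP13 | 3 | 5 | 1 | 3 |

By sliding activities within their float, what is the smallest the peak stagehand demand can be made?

10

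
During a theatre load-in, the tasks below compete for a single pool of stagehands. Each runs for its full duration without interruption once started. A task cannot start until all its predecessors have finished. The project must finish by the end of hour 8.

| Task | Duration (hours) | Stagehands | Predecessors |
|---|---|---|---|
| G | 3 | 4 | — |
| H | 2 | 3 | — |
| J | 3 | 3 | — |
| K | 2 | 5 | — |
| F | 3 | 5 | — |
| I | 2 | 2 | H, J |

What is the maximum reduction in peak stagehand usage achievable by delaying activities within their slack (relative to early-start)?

12

Early-start peak: h1:20  h2:20  h3:12  h4:2  h5:2  h6:0  h7:0  h8:0 ⇒ 20.
Leveled (G@1, H@1, J@3, K@4, F@6, I@6): h1:7  h2:7  h3:7  h4:8  h5:8  h6:7  h7:7  h8:5 ⇒ 8.
Reduction 20 − 8 = 12.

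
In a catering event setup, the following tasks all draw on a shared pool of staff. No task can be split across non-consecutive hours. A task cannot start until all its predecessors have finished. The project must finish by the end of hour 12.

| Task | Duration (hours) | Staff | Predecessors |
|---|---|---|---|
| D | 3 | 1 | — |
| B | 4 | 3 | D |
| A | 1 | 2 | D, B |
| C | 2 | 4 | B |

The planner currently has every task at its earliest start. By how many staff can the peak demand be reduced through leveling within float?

Early-start peak: h1:1  h2:1  h3:1  h4:3  h5:3  h6:3  h7:3  h8:6  h9:4  h10:0  h11:0  h12:0 ⇒ 6.
Leveled (D@1, B@4, A@8, C@9): h1:1  h2:1  h3:1  h4:3  h5:3  h6:3  h7:3  h8:2  h9:4  h10:4  h11:0  h12:0 ⇒ 4.
Reduction 6 − 4 = 2.

2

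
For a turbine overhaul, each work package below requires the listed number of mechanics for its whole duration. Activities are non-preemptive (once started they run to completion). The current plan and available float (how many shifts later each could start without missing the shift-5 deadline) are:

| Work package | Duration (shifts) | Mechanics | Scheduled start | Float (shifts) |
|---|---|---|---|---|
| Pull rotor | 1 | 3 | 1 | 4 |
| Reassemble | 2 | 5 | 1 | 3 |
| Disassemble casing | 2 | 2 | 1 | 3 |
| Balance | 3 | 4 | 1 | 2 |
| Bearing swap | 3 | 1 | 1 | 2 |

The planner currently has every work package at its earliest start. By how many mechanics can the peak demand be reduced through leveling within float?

8

Early-start peak: s1:15  s2:12  s3:5  s4:0  s5:0 ⇒ 15.
Leveled (Pull rotor@1, Reassemble@4, Disassemble casing@2, Balance@1, Bearing swap@2): s1:7  s2:7  s3:7  s4:6  s5:5 ⇒ 7.
Reduction 15 − 7 = 8.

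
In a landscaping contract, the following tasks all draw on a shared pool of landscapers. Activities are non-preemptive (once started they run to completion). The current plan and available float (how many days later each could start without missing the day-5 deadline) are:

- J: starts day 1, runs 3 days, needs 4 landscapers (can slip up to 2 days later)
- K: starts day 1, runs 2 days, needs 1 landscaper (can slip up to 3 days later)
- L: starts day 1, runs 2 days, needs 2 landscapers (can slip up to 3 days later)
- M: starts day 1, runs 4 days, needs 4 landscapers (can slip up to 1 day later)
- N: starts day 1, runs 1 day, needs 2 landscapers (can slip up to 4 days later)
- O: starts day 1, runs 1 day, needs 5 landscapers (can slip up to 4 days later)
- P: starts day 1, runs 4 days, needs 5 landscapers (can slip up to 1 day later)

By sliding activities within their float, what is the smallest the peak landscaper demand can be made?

13

Early-start (J@1, K@1, L@1, M@1, N@1, O@1, P@1) gives peak 23: d1:23  d2:16  d3:13  d4:9  d5:0.
Shift K→4, L→4, O→5, P→2.
Schedule J@1, K@4, L@4, M@1, N@1, O@5, P@2: d1:10  d2:13  d3:13  d4:12  d5:13 — peak 13.
Total landscaper-days = 61 over 5 days ⇒ peak ≥ ⌈61/5⌉ = 13, so 13 is optimal.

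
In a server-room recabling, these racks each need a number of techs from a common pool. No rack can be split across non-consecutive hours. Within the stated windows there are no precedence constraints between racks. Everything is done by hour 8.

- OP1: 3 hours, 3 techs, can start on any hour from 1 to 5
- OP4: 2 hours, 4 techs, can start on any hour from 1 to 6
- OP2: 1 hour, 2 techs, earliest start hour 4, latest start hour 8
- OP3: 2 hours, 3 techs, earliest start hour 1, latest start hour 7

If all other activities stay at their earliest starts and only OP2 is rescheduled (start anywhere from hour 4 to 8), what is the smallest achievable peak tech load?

10

OP2@4: h1:10  h2:10  h3:3  h4:2  h5:0  h6:0  h7:0  h8:0 → peak 10
OP2@5: h1:10  h2:10  h3:3  h4:0  h5:2  h6:0  h7:0  h8:0 → peak 10
OP2@6: h1:10  h2:10  h3:3  h4:0  h5:0  h6:2  h7:0  h8:0 → peak 10
OP2@7: h1:10  h2:10  h3:3  h4:0  h5:0  h6:0  h7:2  h8:0 → peak 10
OP2@8: h1:10  h2:10  h3:3  h4:0  h5:0  h6:0  h7:0  h8:2 → peak 10
Best is OP2@4, peak 10.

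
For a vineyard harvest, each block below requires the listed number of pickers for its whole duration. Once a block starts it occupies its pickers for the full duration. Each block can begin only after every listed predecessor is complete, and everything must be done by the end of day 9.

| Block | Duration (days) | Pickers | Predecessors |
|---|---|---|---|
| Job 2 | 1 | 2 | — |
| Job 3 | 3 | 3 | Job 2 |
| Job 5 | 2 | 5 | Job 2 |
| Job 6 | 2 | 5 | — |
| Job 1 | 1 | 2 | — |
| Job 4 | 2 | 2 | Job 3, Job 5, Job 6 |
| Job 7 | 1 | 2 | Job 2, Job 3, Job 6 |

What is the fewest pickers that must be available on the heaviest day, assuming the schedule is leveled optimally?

7

Early-start (Job 2@1, Job 3@2, Job 5@2, Job 6@1, Job 1@1, Job 4@5, Job 7@5) gives peak 13: d1:9  d2:13  d3:8  d4:3  d5:4  d6:2  d7:0  d8:0  d9:0.
Shift Job 3→3, Job 5→6, Job 1→2, Job 4→8, Job 7→6.
Schedule Job 2@1, Job 3@3, Job 5@6, Job 6@1, Job 1@2, Job 4@8, Job 7@6: d1:7  d2:7  d3:3  d4:3  d5:3  d6:7  d7:5  d8:2  d9:2 — peak 7.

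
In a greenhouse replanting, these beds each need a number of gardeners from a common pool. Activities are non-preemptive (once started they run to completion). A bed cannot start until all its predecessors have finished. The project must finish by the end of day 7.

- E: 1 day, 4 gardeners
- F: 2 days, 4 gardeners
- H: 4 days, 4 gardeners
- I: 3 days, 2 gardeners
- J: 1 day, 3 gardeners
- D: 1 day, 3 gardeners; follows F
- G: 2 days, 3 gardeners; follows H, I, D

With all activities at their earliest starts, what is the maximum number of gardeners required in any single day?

17

Early-start schedule: E@1, F@1, H@1, I@1, J@1, D@3, G@5.
Load per day: day 1: 17, day 2: 10, day 3: 9, day 4: 4, day 5: 3, day 6: 3, day 7: 0.
Peak is 17.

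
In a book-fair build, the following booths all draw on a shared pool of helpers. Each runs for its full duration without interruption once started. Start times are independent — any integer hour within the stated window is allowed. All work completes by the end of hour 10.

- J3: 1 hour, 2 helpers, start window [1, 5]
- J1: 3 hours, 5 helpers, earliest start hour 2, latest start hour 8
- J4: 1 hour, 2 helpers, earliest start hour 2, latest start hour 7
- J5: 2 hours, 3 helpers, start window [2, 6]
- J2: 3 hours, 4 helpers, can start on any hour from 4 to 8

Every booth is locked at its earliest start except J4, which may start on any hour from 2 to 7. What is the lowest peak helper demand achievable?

9

J4@2: h1:2  h2:10  h3:8  h4:9  h5:4  h6:4  h7:0  h8:0  h9:0  h10:0 → peak 10
J4@3: h1:2  h2:8  h3:10  h4:9  h5:4  h6:4  h7:0  h8:0  h9:0  h10:0 → peak 10
J4@4: h1:2  h2:8  h3:8  h4:11  h5:4  h6:4  h7:0  h8:0  h9:0  h10:0 → peak 11
J4@5: h1:2  h2:8  h3:8  h4:9  h5:6  h6:4  h7:0  h8:0  h9:0  h10:0 → peak 9
J4@6: h1:2  h2:8  h3:8  h4:9  h5:4  h6:6  h7:0  h8:0  h9:0  h10:0 → peak 9
J4@7: h1:2  h2:8  h3:8  h4:9  h5:4  h6:4  h7:2  h8:0  h9:0  h10:0 → peak 9
Best is J4@5, peak 9.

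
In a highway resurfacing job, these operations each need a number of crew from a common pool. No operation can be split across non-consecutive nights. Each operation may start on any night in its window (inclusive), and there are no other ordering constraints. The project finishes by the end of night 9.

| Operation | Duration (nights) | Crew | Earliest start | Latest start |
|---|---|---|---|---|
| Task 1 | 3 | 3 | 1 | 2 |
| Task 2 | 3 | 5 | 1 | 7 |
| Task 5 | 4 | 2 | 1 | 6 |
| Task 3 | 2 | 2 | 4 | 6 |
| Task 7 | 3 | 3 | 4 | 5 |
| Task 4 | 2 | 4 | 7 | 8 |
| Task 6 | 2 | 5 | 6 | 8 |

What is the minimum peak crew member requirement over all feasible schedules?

9

Early-start (Task 1@1, Task 2@1, Task 5@1, Task 3@4, Task 7@4, Task 4@7, Task 6@6) gives peak 10: n1:10  n2:10  n3:10  n4:7  n5:5  n6:8  n7:9  n8:4  n9:0.
Shift Task 5→4, Task 6→8.
Schedule Task 1@1, Task 2@1, Task 5@4, Task 3@4, Task 7@4, Task 4@7, Task 6@8: n1:8  n2:8  n3:8  n4:7  n5:7  n6:5  n7:6  n8:9  n9:5 — peak 9.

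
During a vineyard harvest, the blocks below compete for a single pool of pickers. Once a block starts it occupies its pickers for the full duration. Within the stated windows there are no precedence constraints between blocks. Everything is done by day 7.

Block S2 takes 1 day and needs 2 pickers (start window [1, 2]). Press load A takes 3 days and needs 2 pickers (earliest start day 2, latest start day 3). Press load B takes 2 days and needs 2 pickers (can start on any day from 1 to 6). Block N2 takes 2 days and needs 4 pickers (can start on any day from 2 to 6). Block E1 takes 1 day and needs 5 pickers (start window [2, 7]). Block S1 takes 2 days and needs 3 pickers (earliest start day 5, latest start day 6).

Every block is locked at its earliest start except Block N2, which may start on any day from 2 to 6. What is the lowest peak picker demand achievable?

Block N2@2: d1:4  d2:13  d3:6  d4:2  d5:3  d6:3  d7:0 → peak 13
Block N2@3: d1:4  d2:9  d3:6  d4:6  d5:3  d6:3  d7:0 → peak 9
Block N2@4: d1:4  d2:9  d3:2  d4:6  d5:7  d6:3  d7:0 → peak 9
Block N2@5: d1:4  d2:9  d3:2  d4:2  d5:7  d6:7  d7:0 → peak 9
Block N2@6: d1:4  d2:9  d3:2  d4:2  d5:3  d6:7  d7:4 → peak 9
Best is Block N2@3, peak 9.

9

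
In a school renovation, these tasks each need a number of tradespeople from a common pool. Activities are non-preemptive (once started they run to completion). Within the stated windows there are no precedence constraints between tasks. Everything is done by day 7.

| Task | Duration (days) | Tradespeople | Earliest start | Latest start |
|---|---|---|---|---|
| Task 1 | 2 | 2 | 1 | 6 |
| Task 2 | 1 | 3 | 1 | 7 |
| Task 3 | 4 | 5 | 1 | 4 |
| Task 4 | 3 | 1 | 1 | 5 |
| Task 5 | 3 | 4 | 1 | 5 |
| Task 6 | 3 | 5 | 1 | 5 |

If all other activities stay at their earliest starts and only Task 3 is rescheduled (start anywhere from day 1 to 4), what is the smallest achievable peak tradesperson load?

15

Task 3@1: d1:20  d2:17  d3:15  d4:5  d5:0  d6:0  d7:0 → peak 20
Task 3@2: d1:15  d2:17  d3:15  d4:5  d5:5  d6:0  d7:0 → peak 17
Task 3@3: d1:15  d2:12  d3:15  d4:5  d5:5  d6:5  d7:0 → peak 15
Task 3@4: d1:15  d2:12  d3:10  d4:5  d5:5  d6:5  d7:5 → peak 15
Best is Task 3@3, peak 15.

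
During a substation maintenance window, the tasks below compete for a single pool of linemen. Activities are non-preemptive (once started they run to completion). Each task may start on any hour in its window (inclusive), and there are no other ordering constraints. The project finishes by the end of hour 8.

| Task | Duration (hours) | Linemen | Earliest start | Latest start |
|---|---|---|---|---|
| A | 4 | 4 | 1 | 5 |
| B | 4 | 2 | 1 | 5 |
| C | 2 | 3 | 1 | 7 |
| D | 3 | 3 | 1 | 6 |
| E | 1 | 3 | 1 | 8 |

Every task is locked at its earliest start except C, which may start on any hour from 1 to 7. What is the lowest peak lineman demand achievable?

12

C@1: h1:15  h2:12  h3:9  h4:6  h5:0  h6:0  h7:0  h8:0 → peak 15
C@2: h1:12  h2:12  h3:12  h4:6  h5:0  h6:0  h7:0  h8:0 → peak 12
C@3: h1:12  h2:9  h3:12  h4:9  h5:0  h6:0  h7:0  h8:0 → peak 12
C@4: h1:12  h2:9  h3:9  h4:9  h5:3  h6:0  h7:0  h8:0 → peak 12
C@5: h1:12  h2:9  h3:9  h4:6  h5:3  h6:3  h7:0  h8:0 → peak 12
C@6: h1:12  h2:9  h3:9  h4:6  h5:0  h6:3  h7:3  h8:0 → peak 12
C@7: h1:12  h2:9  h3:9  h4:6  h5:0  h6:0  h7:3  h8:3 → peak 12
Best is C@2, peak 12.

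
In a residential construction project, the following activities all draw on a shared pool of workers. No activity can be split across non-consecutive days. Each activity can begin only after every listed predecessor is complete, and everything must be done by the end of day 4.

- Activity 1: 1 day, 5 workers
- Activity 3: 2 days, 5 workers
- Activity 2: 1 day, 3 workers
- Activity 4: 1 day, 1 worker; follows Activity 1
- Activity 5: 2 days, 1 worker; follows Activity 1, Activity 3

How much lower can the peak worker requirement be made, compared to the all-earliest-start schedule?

3

Early-start peak: d1:13  d2:6  d3:1  d4:1 ⇒ 13.
Leveled (Activity 1@1, Activity 3@1, Activity 2@2, Activity 4@2, Activity 5@3): d1:10  d2:9  d3:1  d4:1 ⇒ 10.
Reduction 13 − 10 = 3.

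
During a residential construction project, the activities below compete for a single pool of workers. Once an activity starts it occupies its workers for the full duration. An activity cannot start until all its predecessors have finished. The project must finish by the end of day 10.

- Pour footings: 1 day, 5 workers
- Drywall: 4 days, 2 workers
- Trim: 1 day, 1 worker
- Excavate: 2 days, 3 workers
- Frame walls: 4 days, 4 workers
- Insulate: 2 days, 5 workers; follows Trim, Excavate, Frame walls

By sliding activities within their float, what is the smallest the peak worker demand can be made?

Early-start (Pour footings@1, Drywall@1, Trim@1, Excavate@1, Frame walls@1, Insulate@5) gives peak 15: d1:15  d2:9  d3:6  d4:6  d5:5  d6:5  d7:0  d8:0  d9:0  d10:0.
Shift Drywall→2, Excavate→2, Frame walls→4, Insulate→8.
Schedule Pour footings@1, Drywall@2, Trim@1, Excavate@2, Frame walls@4, Insulate@8: d1:6  d2:5  d3:5  d4:6  d5:6  d6:4  d7:4  d8:5  d9:5  d10:0 — peak 6.

6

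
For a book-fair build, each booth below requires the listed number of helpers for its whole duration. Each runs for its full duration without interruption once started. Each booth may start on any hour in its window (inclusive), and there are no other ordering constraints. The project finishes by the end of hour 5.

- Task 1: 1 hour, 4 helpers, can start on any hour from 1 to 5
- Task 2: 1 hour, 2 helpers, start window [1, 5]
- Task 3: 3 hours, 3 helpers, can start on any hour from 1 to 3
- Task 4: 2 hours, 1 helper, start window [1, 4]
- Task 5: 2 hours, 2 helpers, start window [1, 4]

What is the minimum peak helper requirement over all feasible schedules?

Early-start (Task 1@1, Task 2@1, Task 3@1, Task 4@1, Task 5@1) gives peak 12: h1:12  h2:6  h3:3  h4:0  h5:0.
Shift Task 2→2, Task 3→3, Task 5→2.
Schedule Task 1@1, Task 2@2, Task 3@3, Task 4@1, Task 5@2: h1:5  h2:5  h3:5  h4:3  h5:3 — peak 5.
Total helper-hours = 21 over 5 hours ⇒ peak ≥ ⌈21/5⌉ = 5, so 5 is optimal.

5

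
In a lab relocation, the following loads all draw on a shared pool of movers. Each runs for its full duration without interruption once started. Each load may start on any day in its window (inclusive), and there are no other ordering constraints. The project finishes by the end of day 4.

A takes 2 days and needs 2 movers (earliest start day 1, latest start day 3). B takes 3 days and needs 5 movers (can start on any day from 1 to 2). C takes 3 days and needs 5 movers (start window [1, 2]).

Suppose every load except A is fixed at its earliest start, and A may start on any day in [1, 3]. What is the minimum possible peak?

A@1: d1:12  d2:12  d3:10  d4:0 → peak 12
A@2: d1:10  d2:12  d3:12  d4:0 → peak 12
A@3: d1:10  d2:10  d3:12  d4:2 → peak 12
Best is A@1, peak 12.

12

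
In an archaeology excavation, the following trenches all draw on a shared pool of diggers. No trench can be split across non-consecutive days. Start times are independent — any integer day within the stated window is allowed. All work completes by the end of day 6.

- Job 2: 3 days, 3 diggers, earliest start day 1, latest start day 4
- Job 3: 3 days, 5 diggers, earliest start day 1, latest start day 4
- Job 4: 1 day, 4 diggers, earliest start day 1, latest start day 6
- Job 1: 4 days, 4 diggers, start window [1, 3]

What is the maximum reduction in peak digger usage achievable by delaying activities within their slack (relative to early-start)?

7

Early-start peak: d1:16  d2:12  d3:12  d4:4  d5:0  d6:0 ⇒ 16.
Leveled (Job 2@1, Job 3@4, Job 4@1, Job 1@2): d1:7  d2:7  d3:7  d4:9  d5:9  d6:5 ⇒ 9.
Reduction 16 − 9 = 7.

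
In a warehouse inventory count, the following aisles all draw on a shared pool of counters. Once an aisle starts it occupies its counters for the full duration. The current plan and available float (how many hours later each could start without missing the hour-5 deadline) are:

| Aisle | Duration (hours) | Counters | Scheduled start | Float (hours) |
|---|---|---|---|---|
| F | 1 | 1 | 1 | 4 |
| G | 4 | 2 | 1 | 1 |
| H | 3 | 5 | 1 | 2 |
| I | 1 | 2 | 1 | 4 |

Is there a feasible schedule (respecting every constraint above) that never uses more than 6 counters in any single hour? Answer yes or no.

no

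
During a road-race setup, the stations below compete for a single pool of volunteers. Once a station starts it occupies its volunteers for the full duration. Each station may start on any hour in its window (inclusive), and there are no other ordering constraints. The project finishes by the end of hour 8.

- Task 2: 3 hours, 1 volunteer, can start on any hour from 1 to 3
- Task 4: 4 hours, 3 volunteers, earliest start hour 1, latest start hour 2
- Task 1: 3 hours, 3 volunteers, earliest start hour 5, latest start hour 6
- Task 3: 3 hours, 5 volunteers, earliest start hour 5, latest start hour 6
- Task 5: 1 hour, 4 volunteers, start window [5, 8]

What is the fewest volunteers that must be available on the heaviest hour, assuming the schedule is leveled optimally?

Early-start (Task 2@1, Task 4@1, Task 1@5, Task 3@5, Task 5@5) gives peak 12: h1:4  h2:4  h3:4  h4:3  h5:12  h6:8  h7:8  h8:0.
Shift Task 5→8.
Schedule Task 2@1, Task 4@1, Task 1@5, Task 3@5, Task 5@8: h1:4  h2:4  h3:4  h4:3  h5:8  h6:8  h7:8  h8:4 — peak 8.

8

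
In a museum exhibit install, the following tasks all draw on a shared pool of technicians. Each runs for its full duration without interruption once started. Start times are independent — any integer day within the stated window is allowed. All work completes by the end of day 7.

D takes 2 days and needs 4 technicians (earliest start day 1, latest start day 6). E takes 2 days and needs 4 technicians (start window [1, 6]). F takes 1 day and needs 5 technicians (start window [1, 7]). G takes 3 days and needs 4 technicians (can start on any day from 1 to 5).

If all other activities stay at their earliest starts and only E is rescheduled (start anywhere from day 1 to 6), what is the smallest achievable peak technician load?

13

E@1: d1:17  d2:12  d3:4  d4:0  d5:0  d6:0  d7:0 → peak 17
E@2: d1:13  d2:12  d3:8  d4:0  d5:0  d6:0  d7:0 → peak 13
E@3: d1:13  d2:8  d3:8  d4:4  d5:0  d6:0  d7:0 → peak 13
E@4: d1:13  d2:8  d3:4  d4:4  d5:4  d6:0  d7:0 → peak 13
E@5: d1:13  d2:8  d3:4  d4:0  d5:4  d6:4  d7:0 → peak 13
E@6: d1:13  d2:8  d3:4  d4:0  d5:0  d6:4  d7:4 → peak 13
Best is E@2, peak 13.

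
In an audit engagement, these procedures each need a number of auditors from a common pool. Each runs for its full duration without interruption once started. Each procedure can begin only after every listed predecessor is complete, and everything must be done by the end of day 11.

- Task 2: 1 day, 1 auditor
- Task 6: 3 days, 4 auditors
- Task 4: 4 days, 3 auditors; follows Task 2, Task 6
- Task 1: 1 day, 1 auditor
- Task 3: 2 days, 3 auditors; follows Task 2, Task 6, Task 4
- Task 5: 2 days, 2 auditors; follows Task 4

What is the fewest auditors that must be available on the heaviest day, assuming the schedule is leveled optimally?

Early-start (Task 2@1, Task 6@1, Task 4@4, Task 1@1, Task 3@8, Task 5@8) gives peak 6: d1:6  d2:4  d3:4  d4:3  d5:3  d6:3  d7:3  d8:5  d9:5  d10:0  d11:0.
Shift Task 1→2.
Schedule Task 2@1, Task 6@1, Task 4@4, Task 1@2, Task 3@8, Task 5@8: d1:5  d2:5  d3:4  d4:3  d5:3  d6:3  d7:3  d8:5  d9:5  d10:0  d11:0 — peak 5.

5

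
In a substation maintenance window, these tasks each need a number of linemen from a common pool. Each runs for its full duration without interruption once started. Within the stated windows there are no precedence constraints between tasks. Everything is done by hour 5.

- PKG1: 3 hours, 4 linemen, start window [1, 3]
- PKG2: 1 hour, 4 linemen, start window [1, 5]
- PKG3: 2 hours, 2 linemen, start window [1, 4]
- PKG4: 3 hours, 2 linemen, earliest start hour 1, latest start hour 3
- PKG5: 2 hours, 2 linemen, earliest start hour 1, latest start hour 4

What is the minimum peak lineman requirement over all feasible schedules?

8

Early-start (PKG1@1, PKG2@1, PKG3@1, PKG4@1, PKG5@1) gives peak 14: h1:14  h2:10  h3:6  h4:0  h5:0.
Shift PKG3→2, PKG4→2, PKG5→4.
Schedule PKG1@1, PKG2@1, PKG3@2, PKG4@2, PKG5@4: h1:8  h2:8  h3:8  h4:4  h5:2 — peak 8.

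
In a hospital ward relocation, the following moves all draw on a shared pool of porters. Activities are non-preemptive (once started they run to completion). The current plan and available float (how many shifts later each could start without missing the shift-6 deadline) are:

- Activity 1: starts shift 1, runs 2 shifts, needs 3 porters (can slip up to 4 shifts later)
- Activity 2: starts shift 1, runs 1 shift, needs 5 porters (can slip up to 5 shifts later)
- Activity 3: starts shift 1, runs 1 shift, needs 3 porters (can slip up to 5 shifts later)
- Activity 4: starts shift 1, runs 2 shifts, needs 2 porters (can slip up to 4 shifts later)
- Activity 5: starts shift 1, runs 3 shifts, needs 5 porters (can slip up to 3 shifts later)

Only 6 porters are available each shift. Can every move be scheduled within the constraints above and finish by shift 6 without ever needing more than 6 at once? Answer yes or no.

no

The minimum achievable peak is 7; 6 < 7, so no feasible schedule stays within the cap.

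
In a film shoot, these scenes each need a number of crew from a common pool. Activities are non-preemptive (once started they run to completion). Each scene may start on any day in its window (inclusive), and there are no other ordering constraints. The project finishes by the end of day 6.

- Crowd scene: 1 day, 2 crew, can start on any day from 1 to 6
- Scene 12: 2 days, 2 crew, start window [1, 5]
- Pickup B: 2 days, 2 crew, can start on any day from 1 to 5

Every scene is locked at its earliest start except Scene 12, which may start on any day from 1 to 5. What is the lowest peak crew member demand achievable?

Scene 12@1: d1:6  d2:4  d3:0  d4:0  d5:0  d6:0 → peak 6
Scene 12@2: d1:4  d2:4  d3:2  d4:0  d5:0  d6:0 → peak 4
Scene 12@3: d1:4  d2:2  d3:2  d4:2  d5:0  d6:0 → peak 4
Scene 12@4: d1:4  d2:2  d3:0  d4:2  d5:2  d6:0 → peak 4
Scene 12@5: d1:4  d2:2  d3:0  d4:0  d5:2  d6:2 → peak 4
Best is Scene 12@2, peak 4.

4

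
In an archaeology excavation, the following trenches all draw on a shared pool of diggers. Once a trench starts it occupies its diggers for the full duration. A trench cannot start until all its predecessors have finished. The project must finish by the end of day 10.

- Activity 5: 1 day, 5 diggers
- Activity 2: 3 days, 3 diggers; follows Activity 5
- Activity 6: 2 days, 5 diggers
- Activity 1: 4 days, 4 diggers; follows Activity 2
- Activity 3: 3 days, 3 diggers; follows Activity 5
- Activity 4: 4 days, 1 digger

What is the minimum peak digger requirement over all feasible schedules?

Early-start (Activity 5@1, Activity 2@2, Activity 6@1, Activity 1@5, Activity 3@2, Activity 4@1) gives peak 12: d1:11  d2:12  d3:7  d4:7  d5:4  d6:4  d7:4  d8:4  d9:0  d10:0.
Shift Activity 6→5, Activity 1→7, Activity 4→5.
Schedule Activity 5@1, Activity 2@2, Activity 6@5, Activity 1@7, Activity 3@2, Activity 4@5: d1:5  d2:6  d3:6  d4:6  d5:6  d6:6  d7:5  d8:5  d9:4  d10:4 — peak 6.
Total digger-days = 53 over 10 days ⇒ peak ≥ ⌈53/10⌉ = 6, so 6 is optimal.

6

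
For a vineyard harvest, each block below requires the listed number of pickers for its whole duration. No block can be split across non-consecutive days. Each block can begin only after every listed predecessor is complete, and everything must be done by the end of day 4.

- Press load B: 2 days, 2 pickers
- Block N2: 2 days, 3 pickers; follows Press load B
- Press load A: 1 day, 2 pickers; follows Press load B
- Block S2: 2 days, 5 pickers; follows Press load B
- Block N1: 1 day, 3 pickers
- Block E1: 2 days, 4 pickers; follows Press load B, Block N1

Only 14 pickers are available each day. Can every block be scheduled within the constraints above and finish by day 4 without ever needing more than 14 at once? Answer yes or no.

yes

Schedule Press load B@1, Block N2@3, Press load A@3, Block S2@3, Block N1@1, Block E1@3: d1:5  d2:2  d3:14  d4:12 — peak 14 ≤ 14.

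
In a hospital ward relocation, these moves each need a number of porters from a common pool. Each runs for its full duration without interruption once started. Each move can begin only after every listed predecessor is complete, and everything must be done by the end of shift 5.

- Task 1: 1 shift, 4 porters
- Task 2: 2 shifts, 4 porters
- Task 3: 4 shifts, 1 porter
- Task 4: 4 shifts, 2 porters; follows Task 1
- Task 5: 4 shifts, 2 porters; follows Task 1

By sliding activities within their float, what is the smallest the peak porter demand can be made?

Schedule Task 1@1, Task 2@1, Task 3@1, Task 4@2, Task 5@2: s1:9  s2:9  s3:5  s4:5  s5:4 — peak 9.
No arrangement of the 8 feasible schedules does better.

9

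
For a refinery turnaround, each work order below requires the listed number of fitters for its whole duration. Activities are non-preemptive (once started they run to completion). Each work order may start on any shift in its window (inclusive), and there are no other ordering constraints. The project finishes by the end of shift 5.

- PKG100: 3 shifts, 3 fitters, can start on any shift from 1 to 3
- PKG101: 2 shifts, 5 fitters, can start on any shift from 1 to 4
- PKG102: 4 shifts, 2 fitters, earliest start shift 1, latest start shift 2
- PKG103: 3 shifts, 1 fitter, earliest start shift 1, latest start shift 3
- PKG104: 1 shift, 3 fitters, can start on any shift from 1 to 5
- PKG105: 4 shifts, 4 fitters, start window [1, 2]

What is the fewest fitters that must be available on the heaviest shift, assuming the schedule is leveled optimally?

Early-start (PKG100@1, PKG101@1, PKG102@1, PKG103@1, PKG104@1, PKG105@1) gives peak 18: s1:18  s2:15  s3:10  s4:6  s5:0.
Shift PKG101→4, PKG105→2.
Schedule PKG100@1, PKG101@4, PKG102@1, PKG103@1, PKG104@1, PKG105@2: s1:9  s2:10  s3:10  s4:11  s5:9 — peak 11.

11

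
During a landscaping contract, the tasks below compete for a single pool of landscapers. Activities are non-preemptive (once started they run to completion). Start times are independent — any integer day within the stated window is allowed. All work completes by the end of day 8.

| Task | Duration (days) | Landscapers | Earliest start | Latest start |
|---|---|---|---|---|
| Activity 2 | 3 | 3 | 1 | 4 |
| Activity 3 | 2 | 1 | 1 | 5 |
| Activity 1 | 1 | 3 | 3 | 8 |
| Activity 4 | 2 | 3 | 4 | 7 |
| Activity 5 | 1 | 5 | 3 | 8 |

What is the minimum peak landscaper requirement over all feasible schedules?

5

Early-start (Activity 2@1, Activity 3@1, Activity 1@3, Activity 4@4, Activity 5@3) gives peak 11: d1:4  d2:4  d3:11  d4:3  d5:3  d6:0  d7:0  d8:0.
Shift Activity 1→4, Activity 4→5, Activity 5→7.
Schedule Activity 2@1, Activity 3@1, Activity 1@4, Activity 4@5, Activity 5@7: d1:4  d2:4  d3:3  d4:3  d5:3  d6:3  d7:5  d8:0 — peak 5.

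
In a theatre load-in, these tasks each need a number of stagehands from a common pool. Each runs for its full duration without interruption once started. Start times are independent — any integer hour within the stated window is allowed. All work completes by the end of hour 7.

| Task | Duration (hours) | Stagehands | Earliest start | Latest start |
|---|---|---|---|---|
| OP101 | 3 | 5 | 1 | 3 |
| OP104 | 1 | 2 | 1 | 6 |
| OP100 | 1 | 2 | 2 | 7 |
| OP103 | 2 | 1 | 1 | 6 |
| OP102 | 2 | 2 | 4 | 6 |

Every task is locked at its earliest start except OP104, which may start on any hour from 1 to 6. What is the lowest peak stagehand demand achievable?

8

OP104@1: h1:8  h2:8  h3:5  h4:2  h5:2  h6:0  h7:0 → peak 8
OP104@2: h1:6  h2:10  h3:5  h4:2  h5:2  h6:0  h7:0 → peak 10
OP104@3: h1:6  h2:8  h3:7  h4:2  h5:2  h6:0  h7:0 → peak 8
OP104@4: h1:6  h2:8  h3:5  h4:4  h5:2  h6:0  h7:0 → peak 8
OP104@5: h1:6  h2:8  h3:5  h4:2  h5:4  h6:0  h7:0 → peak 8
OP104@6: h1:6  h2:8  h3:5  h4:2  h5:2  h6:2  h7:0 → peak 8
Best is OP104@1, peak 8.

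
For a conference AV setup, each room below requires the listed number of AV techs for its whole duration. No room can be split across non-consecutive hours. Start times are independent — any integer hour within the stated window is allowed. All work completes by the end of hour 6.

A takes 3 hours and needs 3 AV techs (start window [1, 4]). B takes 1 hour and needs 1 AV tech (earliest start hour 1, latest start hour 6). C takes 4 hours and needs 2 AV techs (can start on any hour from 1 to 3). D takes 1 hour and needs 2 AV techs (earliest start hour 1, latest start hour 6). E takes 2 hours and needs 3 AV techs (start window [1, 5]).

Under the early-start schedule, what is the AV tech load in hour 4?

At early start, hour 4 has: C.
Demand: 2 = 2.

2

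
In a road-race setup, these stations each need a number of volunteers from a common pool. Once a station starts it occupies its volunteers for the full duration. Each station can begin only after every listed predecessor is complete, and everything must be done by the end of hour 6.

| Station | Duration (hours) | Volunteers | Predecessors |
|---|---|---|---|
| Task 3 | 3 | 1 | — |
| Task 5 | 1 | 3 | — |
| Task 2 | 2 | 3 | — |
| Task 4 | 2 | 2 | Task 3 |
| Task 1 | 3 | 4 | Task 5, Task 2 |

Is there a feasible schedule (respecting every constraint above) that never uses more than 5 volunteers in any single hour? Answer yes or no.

no

The minimum achievable peak is 6; 5 < 6, so no feasible schedule stays within the cap.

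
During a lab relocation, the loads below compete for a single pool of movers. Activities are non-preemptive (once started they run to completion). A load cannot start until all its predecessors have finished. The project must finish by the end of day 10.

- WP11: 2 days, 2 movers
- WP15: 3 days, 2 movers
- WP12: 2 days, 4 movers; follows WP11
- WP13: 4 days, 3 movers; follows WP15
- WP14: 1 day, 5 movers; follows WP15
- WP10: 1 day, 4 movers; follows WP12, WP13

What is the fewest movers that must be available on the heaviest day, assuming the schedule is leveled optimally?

6

Early-start (WP11@1, WP15@1, WP12@3, WP13@4, WP14@4, WP10@8) gives peak 12: d1:4  d2:4  d3:6  d4:12  d5:3  d6:3  d7:3  d8:4  d9:0  d10:0.
Shift WP13→5, WP14→9, WP10→10.
Schedule WP11@1, WP15@1, WP12@3, WP13@5, WP14@9, WP10@10: d1:4  d2:4  d3:6  d4:4  d5:3  d6:3  d7:3  d8:3  d9:5  d10:4 — peak 6.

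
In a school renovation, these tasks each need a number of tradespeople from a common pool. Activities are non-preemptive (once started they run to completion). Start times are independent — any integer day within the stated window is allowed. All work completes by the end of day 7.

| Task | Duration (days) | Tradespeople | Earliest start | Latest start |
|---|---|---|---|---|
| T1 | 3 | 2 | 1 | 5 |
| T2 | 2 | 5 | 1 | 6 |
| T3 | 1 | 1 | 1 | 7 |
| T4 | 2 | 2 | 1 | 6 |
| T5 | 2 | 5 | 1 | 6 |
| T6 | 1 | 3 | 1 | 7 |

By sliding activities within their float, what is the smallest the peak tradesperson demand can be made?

5

Early-start (T1@1, T2@1, T3@1, T4@1, T5@1, T6@1) gives peak 18: d1:18  d2:14  d3:2  d4:0  d5:0  d6:0  d7:0.
Shift T2→4, T5→6, T6→3.
Schedule T1@1, T2@4, T3@1, T4@1, T5@6, T6@3: d1:5  d2:4  d3:5  d4:5  d5:5  d6:5  d7:5 — peak 5.
Total tradesperson-days = 34 over 7 days ⇒ peak ≥ ⌈34/7⌉ = 5, so 5 is optimal.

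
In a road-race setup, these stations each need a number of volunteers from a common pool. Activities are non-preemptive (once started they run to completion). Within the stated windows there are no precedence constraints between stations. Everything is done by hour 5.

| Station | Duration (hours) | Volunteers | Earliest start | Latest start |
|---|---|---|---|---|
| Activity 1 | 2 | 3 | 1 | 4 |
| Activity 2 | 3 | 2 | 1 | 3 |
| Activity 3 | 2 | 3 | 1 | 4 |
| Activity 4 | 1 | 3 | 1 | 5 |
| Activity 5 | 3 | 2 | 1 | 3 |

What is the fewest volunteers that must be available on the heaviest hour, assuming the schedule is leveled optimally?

7

Early-start (Activity 1@1, Activity 2@1, Activity 3@1, Activity 4@1, Activity 5@1) gives peak 13: h1:13  h2:10  h3:4  h4:0  h5:0.
Shift Activity 3→3, Activity 4→4.
Schedule Activity 1@1, Activity 2@1, Activity 3@3, Activity 4@4, Activity 5@1: h1:7  h2:7  h3:7  h4:6  h5:0 — peak 7.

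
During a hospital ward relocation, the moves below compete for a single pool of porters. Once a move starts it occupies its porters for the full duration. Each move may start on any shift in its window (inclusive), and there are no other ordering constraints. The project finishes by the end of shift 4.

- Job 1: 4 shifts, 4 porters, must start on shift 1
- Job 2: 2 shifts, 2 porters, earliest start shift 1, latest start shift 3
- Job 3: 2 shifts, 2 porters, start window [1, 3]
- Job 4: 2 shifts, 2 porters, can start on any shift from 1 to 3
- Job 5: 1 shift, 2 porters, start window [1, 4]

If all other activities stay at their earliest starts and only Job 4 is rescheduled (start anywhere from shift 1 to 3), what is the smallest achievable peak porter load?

10

Job 4@1: s1:12  s2:10  s3:4  s4:4 → peak 12
Job 4@2: s1:10  s2:10  s3:6  s4:4 → peak 10
Job 4@3: s1:10  s2:8  s3:6  s4:6 → peak 10
Best is Job 4@2, peak 10.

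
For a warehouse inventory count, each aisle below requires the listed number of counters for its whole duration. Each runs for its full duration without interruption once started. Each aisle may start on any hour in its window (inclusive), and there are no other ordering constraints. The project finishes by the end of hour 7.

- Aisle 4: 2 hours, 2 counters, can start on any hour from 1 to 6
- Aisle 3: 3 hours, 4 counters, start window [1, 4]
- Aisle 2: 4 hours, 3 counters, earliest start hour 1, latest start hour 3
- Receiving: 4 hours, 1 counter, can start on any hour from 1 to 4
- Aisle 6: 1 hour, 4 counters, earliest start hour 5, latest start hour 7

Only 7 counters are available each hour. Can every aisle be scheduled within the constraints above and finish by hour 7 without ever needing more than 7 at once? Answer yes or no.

yes

Schedule Aisle 4@1, Aisle 3@1, Aisle 2@3, Receiving@4, Aisle 6@7: h1:6  h2:6  h3:7  h4:4  h5:4  h6:4  h7:5 — peak 7 ≤ 7.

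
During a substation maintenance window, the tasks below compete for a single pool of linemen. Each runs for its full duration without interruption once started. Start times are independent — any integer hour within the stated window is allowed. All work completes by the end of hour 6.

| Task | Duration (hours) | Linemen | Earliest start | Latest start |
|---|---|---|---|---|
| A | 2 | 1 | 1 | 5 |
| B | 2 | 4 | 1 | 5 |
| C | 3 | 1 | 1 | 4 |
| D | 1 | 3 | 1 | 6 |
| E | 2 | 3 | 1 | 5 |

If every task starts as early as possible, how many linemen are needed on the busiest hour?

Early-start schedule: A@1, B@1, C@1, D@1, E@1.
Load per hour: hour 1: 12, hour 2: 9, hour 3: 1, hour 4: 0, hour 5: 0, hour 6: 0.
Peak is 12.

12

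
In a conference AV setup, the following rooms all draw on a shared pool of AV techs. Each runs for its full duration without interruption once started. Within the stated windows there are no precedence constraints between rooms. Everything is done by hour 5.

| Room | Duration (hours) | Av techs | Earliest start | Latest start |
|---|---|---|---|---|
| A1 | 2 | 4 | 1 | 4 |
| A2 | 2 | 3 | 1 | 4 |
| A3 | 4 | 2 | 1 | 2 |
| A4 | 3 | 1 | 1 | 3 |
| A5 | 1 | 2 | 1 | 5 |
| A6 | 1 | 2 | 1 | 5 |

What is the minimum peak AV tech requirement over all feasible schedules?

Early-start (A1@1, A2@1, A3@1, A4@1, A5@1, A6@1) gives peak 14: h1:14  h2:10  h3:3  h4:2  h5:0.
Shift A2→3, A4→3, A5→5, A6→5.
Schedule A1@1, A2@3, A3@1, A4@3, A5@5, A6@5: h1:6  h2:6  h3:6  h4:6  h5:5 — peak 6.
Total AV tech-hours = 29 over 5 hours ⇒ peak ≥ ⌈29/5⌉ = 6, so 6 is optimal.

6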